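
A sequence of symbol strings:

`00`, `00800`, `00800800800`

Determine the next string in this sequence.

00800800800800800800800

s(k+1) = s(k)·8·s(k) — each term doubles the last with '8' between the halves.
One more doubling of 00800800800 gives the answer.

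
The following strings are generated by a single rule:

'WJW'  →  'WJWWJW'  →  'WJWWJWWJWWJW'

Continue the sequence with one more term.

s(k+1) = s(k)·s(k) — each term doubles the last.
Doubling WJWWJWWJWWJW:

WJWWJWWJWWJWWJWWJWWJWWJW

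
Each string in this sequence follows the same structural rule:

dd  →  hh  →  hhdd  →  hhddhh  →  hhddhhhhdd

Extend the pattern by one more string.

hhddhhhhddhhddhh

From term 3 onward, concatenate the last term with the second-to-last: hh·dd = hhdd, hhdd·hh = hhddhh, …
Continuing: hhddhhhhdd · hhddhh gives term 6.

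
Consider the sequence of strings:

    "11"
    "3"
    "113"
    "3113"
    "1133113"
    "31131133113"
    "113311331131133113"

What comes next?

Each term (from the third on) is the two preceding terms concatenated in order: term 3 = 11·3 = 113.
So term 8 is 31131133113·113311331131133113.

31131133113113311331131133113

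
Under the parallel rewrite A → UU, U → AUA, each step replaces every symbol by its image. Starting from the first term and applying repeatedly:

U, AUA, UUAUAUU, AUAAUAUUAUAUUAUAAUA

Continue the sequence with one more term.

φ(AUAAUAUUAUAUUAUAAUA) expands symbol-by-symbol to UU AUA UU UU AUA UU AUA AUA UU AUA UU AUA AUA UU AUA UU UU AUA UU; joining the 19 pieces gives the next term.

UUAUAUUUUAUAUUAUAAUAUUAUAUUAUAAUAUUAUAUUUUAUAUU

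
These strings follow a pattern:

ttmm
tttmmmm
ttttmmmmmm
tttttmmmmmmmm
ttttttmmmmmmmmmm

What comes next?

tttttttmmmmmmmmmmmm

Reading off run lengths: t runs 2, 3, 4, 5, 6; m runs 2, 4, 6, 8, 10 — each is linear in n (n = 1, 2, …).
At n = 6 the blocks have lengths 7, 12.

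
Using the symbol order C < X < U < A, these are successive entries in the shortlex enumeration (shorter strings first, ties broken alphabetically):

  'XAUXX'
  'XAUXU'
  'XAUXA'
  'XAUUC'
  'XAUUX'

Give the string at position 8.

Stepping forward 3 times from XAUUX: XAUUX → XAUUU → XAUUA, then the target.

XAUAC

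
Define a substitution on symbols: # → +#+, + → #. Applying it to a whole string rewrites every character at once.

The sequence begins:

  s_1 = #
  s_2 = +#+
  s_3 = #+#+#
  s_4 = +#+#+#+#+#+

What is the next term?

Expanding +#+#+#+#+#+: +→#, #→+#+, +→#, #→+#+, +→#, #→+#+, +→#, #→+#+, +→#, #→+#+, +→#. Concatenated: # +#+ # +#+ # +#+ # +#+ # +#+ #.

#+#+#+#+#+#+#+#+#+#+#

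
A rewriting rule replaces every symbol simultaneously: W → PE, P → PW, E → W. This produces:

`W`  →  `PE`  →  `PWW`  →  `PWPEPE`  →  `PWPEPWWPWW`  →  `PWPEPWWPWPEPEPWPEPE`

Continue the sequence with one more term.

Replace each of the 19 characters of PWPEPWWPWPEPEPWPEPE in place — PW PE PW W PW PE PE PW PE PW W PW W PW PE PW W PW W — and concatenate.

PWPEPWWPWPEPEPWPEPWWPWWPWPEPWWPWW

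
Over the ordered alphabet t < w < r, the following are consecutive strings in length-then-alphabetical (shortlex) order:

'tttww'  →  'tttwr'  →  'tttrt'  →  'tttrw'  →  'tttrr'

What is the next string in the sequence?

The successor of tttrr increments the rightmost position that isn't already r and resets every position after it to t.

ttwtt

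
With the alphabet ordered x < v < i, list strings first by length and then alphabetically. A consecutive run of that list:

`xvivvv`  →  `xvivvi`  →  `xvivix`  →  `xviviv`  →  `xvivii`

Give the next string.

The successor of xvivii increments the rightmost position that isn't already i and resets every position after it to x.

xviixx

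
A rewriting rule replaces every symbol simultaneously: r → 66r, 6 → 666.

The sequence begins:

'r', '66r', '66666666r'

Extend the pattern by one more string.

Expanding 66666666r: 6→666, 6→666, 6→666, 6→666, 6→666, 6→666, 6→666, 6→666, r→66r. Concatenated: 666 666 666 666 666 666 666 666 66r.

66666666666666666666666666r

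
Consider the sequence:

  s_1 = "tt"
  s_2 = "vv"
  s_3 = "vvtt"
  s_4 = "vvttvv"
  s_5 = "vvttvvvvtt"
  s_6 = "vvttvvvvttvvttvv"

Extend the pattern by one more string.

This is a Fibonacci-style word recurrence s(k) = s(k−1)·s(k−2): e.g. vv·tt = vvtt.
So term 7 is vvttvvvvttvvttvv·vvttvvvvtt.

vvttvvvvttvvttvvvvttvvvvtt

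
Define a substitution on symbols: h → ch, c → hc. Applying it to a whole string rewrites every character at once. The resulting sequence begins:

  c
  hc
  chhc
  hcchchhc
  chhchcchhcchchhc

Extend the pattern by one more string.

hcchchhcchhchcchchhchcchhcchchhc

Applying the rule to each of the 16 symbols of chhchcchhcchchhc gives the pieces hc ch ch hc ch hc hc ch ch hc hc ch hc ch ch hc, which concatenate to the answer.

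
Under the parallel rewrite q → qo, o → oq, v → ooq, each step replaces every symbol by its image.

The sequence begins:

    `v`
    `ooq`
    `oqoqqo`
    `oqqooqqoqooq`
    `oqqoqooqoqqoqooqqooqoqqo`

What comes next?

Rewriting the 24 symbols of oqqoqooqoqqoqooqqooqoqqo one by one yields oq qo qo oq qo oq oq qo oq qo qo oq qo oq oq qo qo oq oq qo oq qo qo oq; concatenated:

oqqoqooqqooqoqqooqqoqooqqooqoqqoqooqoqqooqqoqooq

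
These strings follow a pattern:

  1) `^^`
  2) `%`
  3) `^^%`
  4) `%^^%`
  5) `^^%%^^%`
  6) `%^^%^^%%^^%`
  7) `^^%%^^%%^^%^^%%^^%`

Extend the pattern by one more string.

Each term (from the third on) is the two preceding terms concatenated in order: term 3 = ^^·% = ^^%.
Continuing: %^^%^^%%^^% · ^^%%^^%%^^%^^%%^^% gives term 8.

%^^%^^%%^^%^^%%^^%%^^%^^%%^^%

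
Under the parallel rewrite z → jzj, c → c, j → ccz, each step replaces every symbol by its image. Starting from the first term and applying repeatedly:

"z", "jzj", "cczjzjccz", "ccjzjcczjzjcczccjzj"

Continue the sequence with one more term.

Rewriting the 19 symbols of ccjzjcczjzjcczccjzj one by one yields c c ccz jzj ccz c c jzj ccz jzj ccz c c jzj c c ccz jzj ccz; concatenated:

cccczjzjcczccjzjcczjzjcczccjzjcccczjzjccz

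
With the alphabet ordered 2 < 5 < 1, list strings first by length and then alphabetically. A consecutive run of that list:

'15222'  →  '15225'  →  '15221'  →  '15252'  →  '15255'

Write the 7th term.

15212

Continuing the enumeration 2 steps past 15255: 15255 → 15251 → (answer).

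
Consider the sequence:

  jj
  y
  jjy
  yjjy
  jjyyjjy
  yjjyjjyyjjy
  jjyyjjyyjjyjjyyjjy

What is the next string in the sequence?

yjjyjjyyjjyjjyyjjyyjjyjjyyjjy

This is a Fibonacci-style word recurrence s(k) = s(k−2)·s(k−1): e.g. jj·y = jjy.
Continuing: yjjyjjyyjjy · jjyyjjyyjjyjjyyjjy gives term 8.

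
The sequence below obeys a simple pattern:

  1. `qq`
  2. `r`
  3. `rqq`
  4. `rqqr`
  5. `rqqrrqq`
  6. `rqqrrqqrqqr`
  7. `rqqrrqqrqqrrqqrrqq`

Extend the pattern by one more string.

rqqrrqqrqqrrqqrrqqrqqrrqqrqqr

Each term (from the third on) is the previous term followed by the one before it: term 3 = r·qq = rqq.
So term 8 is rqqrrqqrqqrrqqrrqq·rqqrrqqrqqr.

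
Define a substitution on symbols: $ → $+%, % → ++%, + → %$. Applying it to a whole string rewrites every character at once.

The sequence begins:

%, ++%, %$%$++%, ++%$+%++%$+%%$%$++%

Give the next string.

%$%$++%$+%%$++%%$%$++%$+%%$++%++%$+%++%$+%%$%$++%

Replace each of the 19 characters of ++%$+%++%$+%%$%$++% in place — %$ %$ ++% $+% %$ ++% %$ %$ ++% $+% %$ ++% ++% $+% ++% $+% %$ %$ ++% — and concatenate.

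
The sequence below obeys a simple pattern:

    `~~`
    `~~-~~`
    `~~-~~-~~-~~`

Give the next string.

Each string is two copies of the previous one joined by '-'.
Doubling ~~-~~-~~-~~ with '-' between the halves:

~~-~~-~~-~~-~~-~~-~~-~~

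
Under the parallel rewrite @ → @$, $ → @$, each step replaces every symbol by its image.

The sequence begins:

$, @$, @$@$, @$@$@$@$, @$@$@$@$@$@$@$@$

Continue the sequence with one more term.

φ(@$@$@$@$@$@$@$@$) expands symbol-by-symbol to @$ @$ @$ @$ @$ @$ @$ @$ @$ @$ @$ @$ @$ @$ @$ @$; joining the 16 pieces gives the next term.

@$@$@$@$@$@$@$@$@$@$@$@$@$@$@$@$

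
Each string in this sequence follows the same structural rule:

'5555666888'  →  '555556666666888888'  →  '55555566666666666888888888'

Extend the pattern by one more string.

5555555666666666666666888888888888

Term n consists of n+3 5's, followed by 4n-1 6's, followed by 3n 8's (n = 1, 2, …).
Setting n = 4 gives 7, 15, 12 characters in each block.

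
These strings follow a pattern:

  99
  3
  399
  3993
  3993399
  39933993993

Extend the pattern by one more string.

This is a Fibonacci-style word recurrence s(k) = s(k−1)·s(k−2): e.g. 3·99 = 399.
The next term joins 39933993993 and 3993399.

399339939933993399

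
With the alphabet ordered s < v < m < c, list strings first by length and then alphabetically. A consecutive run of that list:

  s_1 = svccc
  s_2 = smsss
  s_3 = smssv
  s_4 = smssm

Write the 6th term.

smsvs

Advancing 2 positions from smssm through smssm → smssc reaches term 6.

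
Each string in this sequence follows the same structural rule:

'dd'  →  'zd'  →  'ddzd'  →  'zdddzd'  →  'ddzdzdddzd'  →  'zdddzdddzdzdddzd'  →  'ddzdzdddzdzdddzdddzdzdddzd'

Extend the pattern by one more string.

zdddzdddzdzdddzdddzdzdddzdzdddzdddzdzdddzd

From term 3 onward, concatenate the second-to-last term with the last: dd·zd = ddzd, zd·ddzd = zdddzd, …
So term 8 is zdddzdddzdzdddzd·ddzdzdddzdzdddzdddzdzdddzd.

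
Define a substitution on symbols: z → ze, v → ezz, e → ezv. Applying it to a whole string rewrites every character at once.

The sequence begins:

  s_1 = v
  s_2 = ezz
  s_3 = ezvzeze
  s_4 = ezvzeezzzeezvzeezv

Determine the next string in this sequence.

Applying the rule to each of the 18 symbols of ezvzeezzzeezvzeezv gives the pieces ezv ze ezz ze ezv ezv ze ze ze ezv ezv ze ezz ze ezv ezv ze ezz, which concatenate to the answer.

ezvzeezzzeezvezvzezezeezvezvzeezzzeezvezvzeezz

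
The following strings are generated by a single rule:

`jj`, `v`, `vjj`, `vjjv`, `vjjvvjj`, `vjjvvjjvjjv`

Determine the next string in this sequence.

vjjvvjjvjjvvjjvvjj

Each term (from the third on) is the previous term followed by the one before it: term 3 = v·jj = vjj.
So term 7 is vjjvvjjvjjv·vjjvvjj.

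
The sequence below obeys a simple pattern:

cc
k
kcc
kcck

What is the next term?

kcckkcc

From term 3 onward, concatenate the last term with the second-to-last: k·cc = kcc, kcc·k = kcck, …
So term 5 is kcck·kcc.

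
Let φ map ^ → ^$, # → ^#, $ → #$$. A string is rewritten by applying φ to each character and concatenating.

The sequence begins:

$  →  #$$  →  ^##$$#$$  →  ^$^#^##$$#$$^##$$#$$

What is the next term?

Rewriting the 20 symbols of ^$^#^##$$#$$^##$$#$$ one by one yields ^$ #$$ ^$ ^# ^$ ^# ^# #$$ #$$ ^# #$$ #$$ ^$ ^# ^# #$$ #$$ ^# #$$ #$$; concatenated:

^$#$$^$^#^$^#^##$$#$$^##$$#$$^$^#^##$$#$$^##$$#$$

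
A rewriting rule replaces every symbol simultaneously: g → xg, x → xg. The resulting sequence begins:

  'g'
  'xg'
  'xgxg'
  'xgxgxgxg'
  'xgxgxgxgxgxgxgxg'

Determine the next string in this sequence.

Replace each of the 16 characters of xgxgxgxgxgxgxgxg in place — xg xg xg xg xg xg xg xg xg xg xg xg xg xg xg xg — and concatenate.

xgxgxgxgxgxgxgxgxgxgxgxgxgxgxgxg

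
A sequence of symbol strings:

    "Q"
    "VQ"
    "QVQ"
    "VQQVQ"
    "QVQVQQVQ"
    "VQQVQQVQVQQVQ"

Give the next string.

QVQVQQVQVQQVQQVQVQQVQ

This is a Fibonacci-style word recurrence s(k) = s(k−2)·s(k−1): e.g. Q·VQ = QVQ.
Continuing: QVQVQQVQ · VQQVQQVQVQQVQ gives term 7.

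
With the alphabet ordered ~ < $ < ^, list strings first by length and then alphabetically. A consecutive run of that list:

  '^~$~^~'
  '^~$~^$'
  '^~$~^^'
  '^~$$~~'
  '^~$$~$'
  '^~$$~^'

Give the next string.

Treat ^~$$~^ as a base-3 numeral over the given alphabet and add one, carrying through any trailing ^'s.

^~$$$~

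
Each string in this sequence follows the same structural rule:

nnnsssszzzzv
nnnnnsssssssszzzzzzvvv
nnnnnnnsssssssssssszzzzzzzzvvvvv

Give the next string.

The n-th term is 2n+1 n's then 4n s's then 2n+2 z's then 2n-1 v's (n = 1, 2, …).
Setting n = 4 gives 9, 16, 10, 7 characters in each block.

nnnnnnnnnsssssssssssssssszzzzzzzzzzvvvvvvv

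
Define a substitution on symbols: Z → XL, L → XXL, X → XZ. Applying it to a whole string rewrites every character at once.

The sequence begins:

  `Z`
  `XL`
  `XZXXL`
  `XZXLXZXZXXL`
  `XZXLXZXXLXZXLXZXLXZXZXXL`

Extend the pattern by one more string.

XZXLXZXXLXZXLXZXZXXLXZXLXZXXLXZXLXZXXLXZXLXZXLXZXZXXL

φ(XZXLXZXXLXZXLXZXLXZXZXXL) expands symbol-by-symbol to XZ XL XZ XXL XZ XL XZ XZ XXL XZ XL XZ XXL XZ XL XZ XXL XZ XL XZ XL XZ XZ XXL; joining the 24 pieces gives the next term.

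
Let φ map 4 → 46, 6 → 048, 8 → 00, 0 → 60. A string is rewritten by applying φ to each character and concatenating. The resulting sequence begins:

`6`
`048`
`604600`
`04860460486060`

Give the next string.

φ(04860460486060) expands symbol-by-symbol to 60 46 00 048 60 46 048 60 46 00 048 60 048 60; joining the 14 pieces gives the next term.

60460004860460486046000486004860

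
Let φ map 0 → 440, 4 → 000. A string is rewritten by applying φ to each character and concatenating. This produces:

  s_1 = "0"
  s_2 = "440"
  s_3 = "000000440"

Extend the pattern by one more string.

440440440440440440000000440

Expanding 000000440: 0→440, 0→440, 0→440, 0→440, 0→440, 0→440, 4→000, 4→000, 0→440. Concatenated: 440 440 440 440 440 440 000 000 440.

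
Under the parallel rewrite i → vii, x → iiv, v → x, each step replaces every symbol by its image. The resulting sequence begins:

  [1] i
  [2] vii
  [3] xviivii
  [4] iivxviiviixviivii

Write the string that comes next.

viiviixiivxviiviixviiviiiivxviiviixviivii

Replace each of the 17 characters of iivxviiviixviivii in place — vii vii x iiv x vii vii x vii vii iiv x vii vii x vii vii — and concatenate.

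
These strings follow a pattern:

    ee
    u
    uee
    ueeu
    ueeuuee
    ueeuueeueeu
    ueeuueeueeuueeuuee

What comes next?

ueeuueeueeuueeuueeueeuueeueeu

This is a Fibonacci-style word recurrence s(k) = s(k−1)·s(k−2): e.g. u·ee = uee.
So term 8 is ueeuueeueeuueeuuee·ueeuueeueeu.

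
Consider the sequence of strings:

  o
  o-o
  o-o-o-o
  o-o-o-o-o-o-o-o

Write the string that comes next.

Each string is two copies of the previous one joined by '-'.
Doubling o-o-o-o-o-o-o-o with '-' between the halves:

o-o-o-o-o-o-o-o-o-o-o-o-o-o-o-o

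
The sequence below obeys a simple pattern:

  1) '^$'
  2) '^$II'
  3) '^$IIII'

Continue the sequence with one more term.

The strings grow by a fixed suffix II each time.
Applying this once more to ^$IIII:

^$IIIIII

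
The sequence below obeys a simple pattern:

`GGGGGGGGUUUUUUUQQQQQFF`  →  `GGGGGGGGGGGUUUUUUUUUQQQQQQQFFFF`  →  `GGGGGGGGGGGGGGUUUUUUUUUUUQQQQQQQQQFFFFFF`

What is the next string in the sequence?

Term n consists of 3n+2 G's, followed by 2n+3 U's, followed by 2n+1 Q's, followed by 2n-2 F's, where the shown terms are n = 2, 3, 4.
For the next term, n = 5, so the run lengths are 17, 13, 11, 8.

GGGGGGGGGGGGGGGGGUUUUUUUUUUUUUQQQQQQQQQQQFFFFFFFF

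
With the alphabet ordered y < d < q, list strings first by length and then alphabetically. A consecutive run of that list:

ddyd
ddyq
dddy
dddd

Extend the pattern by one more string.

dddq

Find the rightmost character of dddd below q, bump it to the next letter, and reset everything to its right to y.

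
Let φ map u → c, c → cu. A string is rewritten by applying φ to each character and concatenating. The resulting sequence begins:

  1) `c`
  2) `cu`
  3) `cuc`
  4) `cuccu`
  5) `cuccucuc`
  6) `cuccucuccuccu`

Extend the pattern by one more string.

cuccucuccuccucuccucuc

Replace each of the 13 characters of cuccucuccuccu in place — cu c cu cu c cu c cu cu c cu cu c — and concatenate.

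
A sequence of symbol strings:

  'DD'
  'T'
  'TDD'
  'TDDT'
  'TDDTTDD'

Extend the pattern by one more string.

From term 3 onward, concatenate the last term with the second-to-last: T·DD = TDD, TDD·T = TDDT, …
Continuing: TDDTTDD · TDDT gives term 6.

TDDTTDDTDDT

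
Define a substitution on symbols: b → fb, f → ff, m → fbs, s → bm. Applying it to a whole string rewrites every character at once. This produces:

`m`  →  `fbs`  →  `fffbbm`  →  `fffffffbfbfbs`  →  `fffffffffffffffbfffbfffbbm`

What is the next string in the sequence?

Applying the rule to each of the 26 symbols of fffffffffffffffbfffbfffbbm gives the pieces ff ff ff ff ff ff ff ff ff ff ff ff ff ff ff fb ff ff ff fb ff ff ff fb fb fbs, which concatenate to the answer.

fffffffffffffffffffffffffffffffbfffffffbfffffffbfbfbs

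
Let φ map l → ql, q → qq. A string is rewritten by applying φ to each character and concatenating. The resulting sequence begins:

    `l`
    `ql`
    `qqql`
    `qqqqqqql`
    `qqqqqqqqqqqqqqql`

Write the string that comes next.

Rewriting the 16 symbols of qqqqqqqqqqqqqqql one by one yields qq qq qq qq qq qq qq qq qq qq qq qq qq qq qq ql; concatenated:

qqqqqqqqqqqqqqqqqqqqqqqqqqqqqqql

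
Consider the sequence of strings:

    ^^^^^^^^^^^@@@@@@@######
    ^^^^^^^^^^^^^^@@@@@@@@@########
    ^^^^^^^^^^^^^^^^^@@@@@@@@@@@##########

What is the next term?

^^^^^^^^^^^^^^^^^^^^@@@@@@@@@@@@@############

Reading off run lengths: ^ runs 11, 14, 17; @ runs 7, 9, 11; # runs 6, 8, 10 — each is linear in n, where the shown terms are n = 3, 4, 5.
At n = 6 the blocks have lengths 20, 13, 12.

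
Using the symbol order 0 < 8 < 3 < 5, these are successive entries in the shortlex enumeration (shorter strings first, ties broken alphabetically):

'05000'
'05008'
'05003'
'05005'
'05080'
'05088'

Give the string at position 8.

Advancing 2 positions from 05088 through 05088 → 05083 reaches term 8.

05085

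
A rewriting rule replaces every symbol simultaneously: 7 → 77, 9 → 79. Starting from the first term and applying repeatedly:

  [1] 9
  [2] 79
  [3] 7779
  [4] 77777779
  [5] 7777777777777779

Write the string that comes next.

Replace each of the 16 characters of 7777777777777779 in place — 77 77 77 77 77 77 77 77 77 77 77 77 77 77 77 79 — and concatenate.

77777777777777777777777777777779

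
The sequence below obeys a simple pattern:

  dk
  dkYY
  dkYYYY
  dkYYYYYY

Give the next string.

dkYYYYYYYY

Each term is the previous one with YY appended.
One more step from dkYYYYYY gives the answer.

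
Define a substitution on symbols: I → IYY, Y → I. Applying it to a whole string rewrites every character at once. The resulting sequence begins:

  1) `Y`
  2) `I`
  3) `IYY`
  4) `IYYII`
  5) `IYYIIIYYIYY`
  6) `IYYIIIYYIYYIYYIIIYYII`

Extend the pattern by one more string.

Applying the rule to each of the 21 symbols of IYYIIIYYIYYIYYIIIYYII gives the pieces IYY I I IYY IYY IYY I I IYY I I IYY I I IYY IYY IYY I I IYY IYY, which concatenate to the answer.

IYYIIIYYIYYIYYIIIYYIIIYYIIIYYIYYIYYIIIYYIYY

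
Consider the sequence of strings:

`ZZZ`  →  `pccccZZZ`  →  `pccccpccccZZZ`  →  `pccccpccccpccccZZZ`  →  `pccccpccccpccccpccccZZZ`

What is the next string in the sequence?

The strings grow by a fixed prefix pcccc each time.
Applying this once more to pccccpccccpccccpccccZZZ:

pccccpccccpccccpccccpccccZZZ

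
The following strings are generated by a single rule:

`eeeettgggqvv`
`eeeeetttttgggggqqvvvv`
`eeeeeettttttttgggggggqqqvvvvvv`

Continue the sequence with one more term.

eeeeeeetttttttttttgggggggggqqqqvvvvvvvv

Reading off run lengths: e runs 4, 5, 6; t runs 2, 5, 8; g runs 3, 5, 7; q runs 1, 2, 3; v runs 2, 4, 6 — each is linear in n (n = 1, 2, …).
At n = 4 the blocks have lengths 7, 11, 9, 4, 8.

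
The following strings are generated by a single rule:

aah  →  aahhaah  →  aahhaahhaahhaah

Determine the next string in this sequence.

Every step duplicates the string with 'h' between the halves.
Doubling aahhaahhaahhaah with 'h' between the halves:

aahhaahhaahhaahhaahhaahhaahhaah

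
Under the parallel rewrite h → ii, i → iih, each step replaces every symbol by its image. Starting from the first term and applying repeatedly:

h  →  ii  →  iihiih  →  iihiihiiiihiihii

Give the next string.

iihiihiiiihiihiiiihiihiihiihiiiihiihiiiihiih

Replace each of the 16 characters of iihiihiiiihiihii in place — iih iih ii iih iih ii iih iih iih iih ii iih iih ii iih iih — and concatenate.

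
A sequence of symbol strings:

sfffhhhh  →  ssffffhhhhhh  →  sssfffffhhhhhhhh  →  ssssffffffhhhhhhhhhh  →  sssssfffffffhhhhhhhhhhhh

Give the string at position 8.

Each string has the form s^{n-1} f^{n+1} h^{2n}, where the shown terms are n = 2, 3, 4, 5, 6.
Setting n = 9 gives 8, 10, 18 characters in each block.

ssssssssffffffffffhhhhhhhhhhhhhhhhhh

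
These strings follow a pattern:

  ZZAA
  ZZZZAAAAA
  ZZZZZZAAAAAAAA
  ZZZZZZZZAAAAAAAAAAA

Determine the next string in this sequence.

Term n consists of 2n Z's, followed by 3n-1 A's (n = 1, 2, …).
Setting n = 5 gives 10, 14 characters in each block.

ZZZZZZZZZZAAAAAAAAAAAAAA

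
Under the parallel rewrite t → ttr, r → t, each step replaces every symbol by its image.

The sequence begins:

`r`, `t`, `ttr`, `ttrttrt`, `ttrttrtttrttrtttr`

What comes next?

φ(ttrttrtttrttrtttr) expands symbol-by-symbol to ttr ttr t ttr ttr t ttr ttr ttr t ttr ttr t ttr ttr ttr t; joining the 17 pieces gives the next term.

ttrttrtttrttrtttrttrttrtttrttrtttrttrttrt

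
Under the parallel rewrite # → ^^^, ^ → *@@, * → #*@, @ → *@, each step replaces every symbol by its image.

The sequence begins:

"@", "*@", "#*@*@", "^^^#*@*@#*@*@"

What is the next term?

*@@*@@*@@^^^#*@*@#*@*@^^^#*@*@#*@*@

Replace each of the 13 characters of ^^^#*@*@#*@*@ in place — *@@ *@@ *@@ ^^^ #*@ *@ #*@ *@ ^^^ #*@ *@ #*@ *@ — and concatenate.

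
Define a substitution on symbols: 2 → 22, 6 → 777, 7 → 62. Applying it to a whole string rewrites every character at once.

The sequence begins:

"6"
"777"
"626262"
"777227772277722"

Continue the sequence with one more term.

φ(777227772277722) expands symbol-by-symbol to 62 62 62 22 22 62 62 62 22 22 62 62 62 22 22; joining the 15 pieces gives the next term.

626262222262626222226262622222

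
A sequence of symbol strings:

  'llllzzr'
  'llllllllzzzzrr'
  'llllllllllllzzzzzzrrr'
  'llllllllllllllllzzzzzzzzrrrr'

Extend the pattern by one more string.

Term n consists of 4n l's, followed by 2n z's, followed by n r's (n = 1, 2, …).
Setting n = 5 gives 20, 10, 5 characters in each block.

llllllllllllllllllllzzzzzzzzzzrrrrr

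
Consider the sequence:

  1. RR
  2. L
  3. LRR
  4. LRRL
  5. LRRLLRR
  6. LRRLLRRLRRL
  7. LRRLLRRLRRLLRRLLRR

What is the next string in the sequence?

LRRLLRRLRRLLRRLLRRLRRLLRRLRRL

Each term (from the third on) is the previous term followed by the one before it: term 3 = L·RR = LRR.
Continuing: LRRLLRRLRRLLRRLLRR · LRRLLRRLRRL gives term 8.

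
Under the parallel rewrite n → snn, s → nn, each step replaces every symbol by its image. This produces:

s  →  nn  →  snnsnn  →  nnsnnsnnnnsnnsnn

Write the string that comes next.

Replace each of the 16 characters of nnsnnsnnnnsnnsnn in place — snn snn nn snn snn nn snn snn snn snn nn snn snn nn snn snn — and concatenate.

snnsnnnnsnnsnnnnsnnsnnsnnsnnnnsnnsnnnnsnnsnn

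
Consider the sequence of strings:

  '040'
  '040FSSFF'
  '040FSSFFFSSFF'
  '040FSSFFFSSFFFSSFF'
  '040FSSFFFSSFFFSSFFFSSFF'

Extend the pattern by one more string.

Every step adds FSSFF to the end: s(k+1) = s(k)·FSSFF.
One more step from 040FSSFFFSSFFFSSFFFSSFF gives the answer.

040FSSFFFSSFFFSSFFFSSFFFSSFF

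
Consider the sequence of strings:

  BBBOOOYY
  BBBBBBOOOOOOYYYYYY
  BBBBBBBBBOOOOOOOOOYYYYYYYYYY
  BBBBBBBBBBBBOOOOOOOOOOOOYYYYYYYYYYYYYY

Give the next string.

The n-th term is 3n B's then 3n O's then 4n-2 Y's (n = 1, 2, …).
For the next term, n = 5, so the run lengths are 15, 15, 18.

BBBBBBBBBBBBBBBOOOOOOOOOOOOOOOYYYYYYYYYYYYYYYYYY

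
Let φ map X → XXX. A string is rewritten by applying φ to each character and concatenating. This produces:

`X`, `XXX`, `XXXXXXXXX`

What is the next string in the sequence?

Expanding XXXXXXXXX: X→XXX, X→XXX, X→XXX, X→XXX, X→XXX, X→XXX, X→XXX, X→XXX, X→XXX. Concatenated: XXX XXX XXX XXX XXX XXX XXX XXX XXX.

XXXXXXXXXXXXXXXXXXXXXXXXXXX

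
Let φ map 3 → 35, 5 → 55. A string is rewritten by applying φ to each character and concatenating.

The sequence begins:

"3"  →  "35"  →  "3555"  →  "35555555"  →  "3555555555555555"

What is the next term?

Replace each of the 16 characters of 3555555555555555 in place — 35 55 55 55 55 55 55 55 55 55 55 55 55 55 55 55 — and concatenate.

35555555555555555555555555555555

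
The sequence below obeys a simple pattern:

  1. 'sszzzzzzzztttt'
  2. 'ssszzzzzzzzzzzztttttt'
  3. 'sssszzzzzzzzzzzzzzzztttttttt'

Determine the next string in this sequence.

Reading off run lengths: s runs 2, 3, 4; z runs 8, 12, 16; t runs 4, 6, 8 — each is linear in n, where the shown terms are n = 2, 3, 4.
At n = 5 the blocks have lengths 5, 20, 10.

ssssszzzzzzzzzzzzzzzzzzzztttttttttt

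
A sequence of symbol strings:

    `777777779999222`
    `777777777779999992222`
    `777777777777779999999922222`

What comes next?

777777777777777779999999999222222

Term n consists of 3n+2 7's, followed by 2n 9's, followed by n+1 2's, where the shown terms are n = 2, 3, 4.
For the next term, n = 5, so the run lengths are 17, 10, 6.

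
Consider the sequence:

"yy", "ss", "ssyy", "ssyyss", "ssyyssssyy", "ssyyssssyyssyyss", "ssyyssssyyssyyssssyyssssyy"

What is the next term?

ssyyssssyyssyyssssyyssssyyssyyssssyyssyyss

From term 3 onward, concatenate the last term with the second-to-last: ss·yy = ssyy, ssyy·ss = ssyyss, …
So term 8 is ssyyssssyyssyyssssyyssssyy·ssyyssssyyssyyss.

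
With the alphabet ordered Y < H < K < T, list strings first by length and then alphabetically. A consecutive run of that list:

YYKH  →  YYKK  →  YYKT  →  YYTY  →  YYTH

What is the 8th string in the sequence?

Advancing 3 positions from YYTH through YYTH → YYTK → YYTT reaches term 8.

YHYY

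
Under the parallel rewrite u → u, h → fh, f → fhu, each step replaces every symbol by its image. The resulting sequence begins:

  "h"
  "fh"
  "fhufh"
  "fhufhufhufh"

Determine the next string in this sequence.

Rewriting each symbol of fhufhufhufh: f→fhu, h→fh, u→u, f→fhu, h→fh, u→u, f→fhu, h→fh, u→u, f→fhu, h→fh, which concatenates to fhu fh u fhu fh u fhu fh u fhu fh.

fhufhufhufhufhufhufhufh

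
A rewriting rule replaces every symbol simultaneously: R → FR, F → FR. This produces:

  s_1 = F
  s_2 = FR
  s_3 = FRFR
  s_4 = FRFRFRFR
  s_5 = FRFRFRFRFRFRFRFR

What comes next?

FRFRFRFRFRFRFRFRFRFRFRFRFRFRFRFR

Replace each of the 16 characters of FRFRFRFRFRFRFRFR in place — FR FR FR FR FR FR FR FR FR FR FR FR FR FR FR FR — and concatenate.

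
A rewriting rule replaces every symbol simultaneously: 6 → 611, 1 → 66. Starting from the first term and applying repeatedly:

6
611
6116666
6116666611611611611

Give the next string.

Rewriting the 19 symbols of 6116666611611611611 one by one yields 611 66 66 611 611 611 611 611 66 66 611 66 66 611 66 66 611 66 66; concatenated:

61166666116116116116116666611666661166666116666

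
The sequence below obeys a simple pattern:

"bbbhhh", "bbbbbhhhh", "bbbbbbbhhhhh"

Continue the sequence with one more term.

Each string has the form b^{2n-1} h^{n+1}, where the shown terms are n = 2, 3, 4.
For the next term, n = 5, so the run lengths are 9, 6.

bbbbbbbbbhhhhhh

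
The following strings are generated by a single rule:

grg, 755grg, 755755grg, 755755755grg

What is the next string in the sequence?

755755755755grg

The strings grow by a fixed prefix 755 each time.
So the next term is 755·755755755grg.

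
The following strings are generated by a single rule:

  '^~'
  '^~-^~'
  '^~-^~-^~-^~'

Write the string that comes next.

^~-^~-^~-^~-^~-^~-^~-^~

Each string is two copies of the previous one joined by '-'.
One more doubling of ^~-^~-^~-^~ gives the answer.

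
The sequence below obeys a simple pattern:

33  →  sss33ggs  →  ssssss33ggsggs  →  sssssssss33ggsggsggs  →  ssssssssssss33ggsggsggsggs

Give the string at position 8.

sssssssssssssssssssss33ggsggsggsggsggsggsggs

Each term wraps the previous one in sss on the left and ggs on the right.
From ssssssssssss33ggsggsggsggs, 3 further steps: ssssssssssss33ggsggsggsggs → sssssssssssssss33ggsggsggsggsggs → ssssssssssssssssss33ggsggsggsggsggsggs → (answer).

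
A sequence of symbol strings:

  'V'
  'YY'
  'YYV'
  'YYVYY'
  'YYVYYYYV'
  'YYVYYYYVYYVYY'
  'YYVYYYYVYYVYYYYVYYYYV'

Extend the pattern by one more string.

YYVYYYYVYYVYYYYVYYYYVYYVYYYYVYYVYY

This is a Fibonacci-style word recurrence s(k) = s(k−1)·s(k−2): e.g. YY·V = YYV.
So term 8 is YYVYYYYVYYVYYYYVYYYYV·YYVYYYYVYYVYY.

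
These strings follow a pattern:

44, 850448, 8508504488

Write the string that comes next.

85085085044888

Every step adds 850 to the front and 8 to the end of the previous string.
One more step from 8508504488 gives the answer.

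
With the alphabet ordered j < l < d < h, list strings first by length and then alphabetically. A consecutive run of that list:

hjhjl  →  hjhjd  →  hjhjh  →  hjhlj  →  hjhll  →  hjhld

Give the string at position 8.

hjhdj

Stepping forward 2 times from hjhld: hjhld → hjhlh, then the target.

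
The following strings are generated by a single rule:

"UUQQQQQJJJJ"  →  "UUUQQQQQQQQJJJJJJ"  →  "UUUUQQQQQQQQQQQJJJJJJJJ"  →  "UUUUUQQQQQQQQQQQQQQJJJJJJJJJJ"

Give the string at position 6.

UUUUUUUQQQQQQQQQQQQQQQQQQQQJJJJJJJJJJJJJJ

Each string has the form U^{n} Q^{3n-1} J^{2n}, where the shown terms are n = 2, 3, 4, 5.
For term 6, n = 7, so the run lengths are 7, 20, 14.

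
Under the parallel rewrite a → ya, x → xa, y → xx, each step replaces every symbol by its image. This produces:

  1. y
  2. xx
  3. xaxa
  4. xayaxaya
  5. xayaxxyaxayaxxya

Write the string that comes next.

Applying the rule to each of the 16 symbols of xayaxxyaxayaxxya gives the pieces xa ya xx ya xa xa xx ya xa ya xx ya xa xa xx ya, which concatenate to the answer.

xayaxxyaxaxaxxyaxayaxxyaxaxaxxya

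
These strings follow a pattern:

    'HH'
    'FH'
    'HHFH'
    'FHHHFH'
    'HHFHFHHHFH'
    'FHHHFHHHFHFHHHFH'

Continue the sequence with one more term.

HHFHFHHHFHFHHHFHHHFHFHHHFH

This is a Fibonacci-style word recurrence s(k) = s(k−2)·s(k−1): e.g. HH·FH = HHFH.
Continuing: HHFHFHHHFH · FHHHFHHHFHFHHHFH gives term 7.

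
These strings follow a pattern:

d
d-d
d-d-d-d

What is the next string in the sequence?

Each string is two copies of the previous one joined by '-'.
So the next term is two copies of d-d-d-d with '-' between the halves.

d-d-d-d-d-d-d-d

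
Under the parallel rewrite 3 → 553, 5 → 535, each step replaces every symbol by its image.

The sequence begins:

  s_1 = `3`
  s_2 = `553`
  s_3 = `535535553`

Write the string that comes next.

535553535535553535535535553

Apply φ to 535535553 symbol by symbol: 5→535, 3→553, 5→535, 5→535, 3→553, 5→535, 5→535, 5→535, 3→553; joined: 535 553 535 535 553 535 535 535 553.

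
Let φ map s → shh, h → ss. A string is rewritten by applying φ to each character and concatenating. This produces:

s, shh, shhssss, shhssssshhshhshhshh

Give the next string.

φ(shhssssshhshhshhshh) expands symbol-by-symbol to shh ss ss shh shh shh shh shh ss ss shh ss ss shh ss ss shh ss ss; joining the 19 pieces gives the next term.

shhssssshhshhshhshhshhssssshhssssshhssssshhssss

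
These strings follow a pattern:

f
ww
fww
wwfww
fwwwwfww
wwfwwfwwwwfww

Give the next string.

fwwwwfwwwwfwwfwwwwfww

Each term (from the third on) is the two preceding terms concatenated in order: term 3 = f·ww = fww.
Continuing: fwwwwfww · wwfwwfwwwwfww gives term 7.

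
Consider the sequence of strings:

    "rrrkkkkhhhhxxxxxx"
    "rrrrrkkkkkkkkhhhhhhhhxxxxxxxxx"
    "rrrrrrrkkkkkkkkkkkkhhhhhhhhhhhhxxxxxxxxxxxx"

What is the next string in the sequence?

The n-th term is 2n+1 r's then 4n k's then 4n h's then 3n+3 x's (n = 1, 2, …).
For the next term, n = 4, so the run lengths are 9, 16, 16, 15.

rrrrrrrrrkkkkkkkkkkkkkkkkhhhhhhhhhhhhhhhhxxxxxxxxxxxxxxx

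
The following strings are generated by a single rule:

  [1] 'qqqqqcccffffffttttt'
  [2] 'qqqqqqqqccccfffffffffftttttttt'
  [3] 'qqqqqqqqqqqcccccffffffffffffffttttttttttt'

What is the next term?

The n-th term is 3n-1 q's then n+1 c's then 4n-2 f's then 3n-1 t's, where the shown terms are n = 2, 3, 4.
For the next term, n = 5, so the run lengths are 14, 6, 18, 14.

qqqqqqqqqqqqqqccccccfffffffffffffffffftttttttttttttt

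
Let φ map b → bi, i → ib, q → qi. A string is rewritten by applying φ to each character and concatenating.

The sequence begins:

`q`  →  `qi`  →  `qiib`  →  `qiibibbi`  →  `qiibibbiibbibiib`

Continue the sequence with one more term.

φ(qiibibbiibbibiib) expands symbol-by-symbol to qi ib ib bi ib bi bi ib ib bi bi ib bi ib ib bi; joining the 16 pieces gives the next term.

qiibibbiibbibiibibbibiibbiibibbi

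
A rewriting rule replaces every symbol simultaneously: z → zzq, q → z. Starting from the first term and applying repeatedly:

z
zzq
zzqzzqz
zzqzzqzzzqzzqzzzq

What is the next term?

Rewriting the 17 symbols of zzqzzqzzzqzzqzzzq one by one yields zzq zzq z zzq zzq z zzq zzq zzq z zzq zzq z zzq zzq zzq z; concatenated:

zzqzzqzzzqzzqzzzqzzqzzqzzzqzzqzzzqzzqzzqz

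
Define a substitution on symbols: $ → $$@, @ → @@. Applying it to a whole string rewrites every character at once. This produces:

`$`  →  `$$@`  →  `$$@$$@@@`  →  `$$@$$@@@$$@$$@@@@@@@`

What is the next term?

Rewriting the 20 symbols of $$@$$@@@$$@$$@@@@@@@ one by one yields $$@ $$@ @@ $$@ $$@ @@ @@ @@ $$@ $$@ @@ $$@ $$@ @@ @@ @@ @@ @@ @@ @@; concatenated:

$$@$$@@@$$@$$@@@@@@@$$@$$@@@$$@$$@@@@@@@@@@@@@@@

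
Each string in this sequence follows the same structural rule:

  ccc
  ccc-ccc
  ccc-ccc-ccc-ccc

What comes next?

ccc-ccc-ccc-ccc-ccc-ccc-ccc-ccc

Every step duplicates the string with '-' between the halves.
One more doubling of ccc-ccc-ccc-ccc gives the answer.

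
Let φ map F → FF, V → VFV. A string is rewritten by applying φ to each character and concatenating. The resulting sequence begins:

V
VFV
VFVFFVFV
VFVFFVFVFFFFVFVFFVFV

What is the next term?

VFVFFVFVFFFFVFVFFVFVFFFFFFFFVFVFFVFVFFFFVFVFFVFV

Replace each of the 20 characters of VFVFFVFVFFFFVFVFFVFV in place — VFV FF VFV FF FF VFV FF VFV FF FF FF FF VFV FF VFV FF FF VFV FF VFV — and concatenate.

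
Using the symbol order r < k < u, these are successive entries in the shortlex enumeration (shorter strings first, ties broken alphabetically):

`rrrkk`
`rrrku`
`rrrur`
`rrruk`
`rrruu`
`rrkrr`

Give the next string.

The successor of rrkrr increments the rightmost position that isn't already u and resets every position after it to r.

rrkrk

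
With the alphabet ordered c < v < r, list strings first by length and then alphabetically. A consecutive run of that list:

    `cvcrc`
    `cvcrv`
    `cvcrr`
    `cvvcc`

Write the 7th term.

cvvvc

Advancing 3 positions from cvvcc through cvvcc → cvvcv → cvvcr reaches term 7.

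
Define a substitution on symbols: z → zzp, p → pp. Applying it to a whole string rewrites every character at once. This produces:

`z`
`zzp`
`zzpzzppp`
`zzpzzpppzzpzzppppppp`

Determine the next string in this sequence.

Rewriting the 20 symbols of zzpzzpppzzpzzppppppp one by one yields zzp zzp pp zzp zzp pp pp pp zzp zzp pp zzp zzp pp pp pp pp pp pp pp; concatenated:

zzpzzpppzzpzzpppppppzzpzzpppzzpzzppppppppppppppp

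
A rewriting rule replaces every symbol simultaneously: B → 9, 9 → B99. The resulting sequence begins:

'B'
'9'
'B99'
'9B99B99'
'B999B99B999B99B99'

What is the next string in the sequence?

Applying the rule to each of the 17 symbols of B999B99B999B99B99 gives the pieces 9 B99 B99 B99 9 B99 B99 9 B99 B99 B99 9 B99 B99 9 B99 B99, which concatenate to the answer.

9B99B99B999B99B999B99B99B999B99B999B99B99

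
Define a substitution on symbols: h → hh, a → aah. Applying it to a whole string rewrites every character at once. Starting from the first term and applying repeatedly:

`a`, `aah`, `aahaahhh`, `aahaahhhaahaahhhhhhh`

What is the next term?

aahaahhhaahaahhhhhhhaahaahhhaahaahhhhhhhhhhhhhhh

Applying the rule to each of the 20 symbols of aahaahhhaahaahhhhhhh gives the pieces aah aah hh aah aah hh hh hh aah aah hh aah aah hh hh hh hh hh hh hh, which concatenate to the answer.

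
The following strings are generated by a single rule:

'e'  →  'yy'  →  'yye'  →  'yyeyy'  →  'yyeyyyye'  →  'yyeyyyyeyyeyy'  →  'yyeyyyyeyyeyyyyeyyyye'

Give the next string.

yyeyyyyeyyeyyyyeyyyyeyyeyyyyeyyeyy

This is a Fibonacci-style word recurrence s(k) = s(k−1)·s(k−2): e.g. yy·e = yye.
So term 8 is yyeyyyyeyyeyyyyeyyyye·yyeyyyyeyyeyy.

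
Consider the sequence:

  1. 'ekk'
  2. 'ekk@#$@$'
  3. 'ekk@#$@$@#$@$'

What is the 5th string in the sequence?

ekk@#$@$@#$@$@#$@$@#$@$

The strings grow by a fixed suffix @#$@$ each time.
From ekk@#$@$@#$@$, 2 further steps: ekk@#$@$@#$@$ → ekk@#$@$@#$@$@#$@$ → (answer).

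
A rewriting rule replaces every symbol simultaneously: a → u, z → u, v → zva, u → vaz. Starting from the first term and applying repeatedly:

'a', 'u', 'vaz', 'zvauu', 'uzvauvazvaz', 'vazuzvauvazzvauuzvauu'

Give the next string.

zvauuvazuzvauvazzvauuuzvauvazvazuzvauvazvaz

φ(vazuzvauvazzvauuzvauu) expands symbol-by-symbol to zva u u vaz u zva u vaz zva u u u zva u vaz vaz u zva u vaz vaz; joining the 21 pieces gives the next term.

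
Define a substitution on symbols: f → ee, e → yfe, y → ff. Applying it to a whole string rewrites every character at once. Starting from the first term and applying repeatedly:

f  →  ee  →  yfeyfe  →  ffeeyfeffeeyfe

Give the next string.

Replace each of the 14 characters of ffeeyfeffeeyfe in place — ee ee yfe yfe ff ee yfe ee ee yfe yfe ff ee yfe — and concatenate.

eeeeyfeyfeffeeyfeeeeeyfeyfeffeeyfe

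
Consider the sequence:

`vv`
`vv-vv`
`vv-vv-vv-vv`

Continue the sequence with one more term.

vv-vv-vv-vv-vv-vv-vv-vv

Each string is two copies of the previous one joined by '-'.
One more doubling of vv-vv-vv-vv gives the answer.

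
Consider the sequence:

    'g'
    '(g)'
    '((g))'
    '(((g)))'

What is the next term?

Each term wraps the previous one in ( on the left and ) on the right.
Applying this once more to (((g))):

((((g))))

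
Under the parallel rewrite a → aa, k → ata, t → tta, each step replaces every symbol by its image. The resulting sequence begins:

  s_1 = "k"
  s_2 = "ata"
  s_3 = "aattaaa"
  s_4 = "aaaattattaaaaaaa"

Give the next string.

φ(aaaattattaaaaaaa) expands symbol-by-symbol to aa aa aa aa tta tta aa tta tta aa aa aa aa aa aa aa; joining the 16 pieces gives the next term.

aaaaaaaattattaaattattaaaaaaaaaaaaaaa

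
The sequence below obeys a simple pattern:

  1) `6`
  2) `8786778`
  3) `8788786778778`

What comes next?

s(k+1) = 878·s(k)·778, so each term gains 878 as a prefix and 778 as a suffix.
Applying this once more to 8788786778778:

8788788786778778778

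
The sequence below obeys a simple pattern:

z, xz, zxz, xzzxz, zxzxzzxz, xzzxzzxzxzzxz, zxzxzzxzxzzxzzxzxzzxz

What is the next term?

xzzxzzxzxzzxzzxzxzzxzxzzxzzxzxzzxz

Each term (from the third on) is the two preceding terms concatenated in order: term 3 = z·xz = zxz.
The next term joins xzzxzzxzxzzxz and zxzxzzxzxzzxzzxzxzzxz.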